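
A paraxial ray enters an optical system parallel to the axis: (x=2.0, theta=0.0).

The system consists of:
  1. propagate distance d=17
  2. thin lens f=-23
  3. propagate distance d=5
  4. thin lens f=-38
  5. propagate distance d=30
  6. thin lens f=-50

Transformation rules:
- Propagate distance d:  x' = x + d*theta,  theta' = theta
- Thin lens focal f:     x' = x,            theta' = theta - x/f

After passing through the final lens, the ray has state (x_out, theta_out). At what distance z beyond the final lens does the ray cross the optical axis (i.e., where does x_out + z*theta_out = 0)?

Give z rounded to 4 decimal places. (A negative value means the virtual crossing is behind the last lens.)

Initial: x=2.0000 theta=0.0000
After 1 (propagate distance d=17): x=2.0000 theta=0.0000
After 2 (thin lens f=-23): x=2.0000 theta=2/23 (≈0.0870)
After 3 (propagate distance d=5): x=56/23 (≈2.4348) theta=2/23 (≈0.0870)
After 4 (thin lens f=-38): x=56/23 (≈2.4348) theta=66/437 (≈0.1510)
After 5 (propagate distance d=30): x=3044/437 (≈6.9657) theta=66/437 (≈0.1510)
After 6 (thin lens f=-50): x=3044/437 (≈6.9657) theta=3172/10925 (≈0.2903)
z_focus = -x_out/theta_out = -(3044/437)/(3172/10925) = -19025/793 ≈ -23.9912
Rounded to 4 decimal places: z = -23.9912

Answer: -23.9912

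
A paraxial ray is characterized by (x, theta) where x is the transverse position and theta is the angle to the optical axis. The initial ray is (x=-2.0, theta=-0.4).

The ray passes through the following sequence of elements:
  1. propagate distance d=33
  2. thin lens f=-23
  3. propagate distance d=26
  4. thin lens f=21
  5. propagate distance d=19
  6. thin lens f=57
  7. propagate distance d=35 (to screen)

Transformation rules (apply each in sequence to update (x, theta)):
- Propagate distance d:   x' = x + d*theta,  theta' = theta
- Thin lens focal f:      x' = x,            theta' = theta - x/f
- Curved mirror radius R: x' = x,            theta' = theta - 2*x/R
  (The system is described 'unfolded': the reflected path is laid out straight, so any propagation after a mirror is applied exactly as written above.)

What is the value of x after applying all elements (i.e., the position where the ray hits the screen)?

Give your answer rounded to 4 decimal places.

Answer: 24.8216

Derivation:
Initial: x=-2.0000 theta=-0.4000
After 1 (propagate distance d=33): x=-15.2000 theta=-0.4000
After 2 (thin lens f=-23): x=-15.2000 theta=-122/115 (≈-1.0609)
After 3 (propagate distance d=26): x=-984/23 (≈-42.7826) theta=-122/115 (≈-1.0609)
After 4 (thin lens f=21): x=-984/23 (≈-42.7826) theta=786/805 (≈0.9764)
After 5 (propagate distance d=19): x=-19506/805 (≈-24.2311) theta=786/805 (≈0.9764)
After 6 (thin lens f=57): x=-19506/805 (≈-24.2311) theta=932/665 (≈1.4015)
After 7 (propagate distance d=35 (to screen)): x=379646/15295 (≈24.8216) theta=932/665 (≈1.4015)
Rounded to 4 decimal places: x = 24.8216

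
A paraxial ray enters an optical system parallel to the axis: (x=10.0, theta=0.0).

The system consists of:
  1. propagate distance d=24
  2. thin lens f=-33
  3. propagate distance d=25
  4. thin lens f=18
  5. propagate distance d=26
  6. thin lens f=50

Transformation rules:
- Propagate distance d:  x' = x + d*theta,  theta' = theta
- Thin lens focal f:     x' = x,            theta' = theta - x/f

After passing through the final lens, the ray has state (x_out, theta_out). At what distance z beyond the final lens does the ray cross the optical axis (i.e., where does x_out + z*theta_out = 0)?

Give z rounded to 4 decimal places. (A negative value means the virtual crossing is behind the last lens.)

Initial: x=10.0000 theta=0.0000
After 1 (propagate distance d=24): x=10.0000 theta=0.0000
After 2 (thin lens f=-33): x=10.0000 theta=10/33 (≈0.3030)
After 3 (propagate distance d=25): x=580/33 (≈17.5758) theta=10/33 (≈0.3030)
After 4 (thin lens f=18): x=580/33 (≈17.5758) theta=-200/297 (≈-0.6734)
After 5 (propagate distance d=26): x=20/297 (≈0.0673) theta=-200/297 (≈-0.6734)
After 6 (thin lens f=50): x=20/297 (≈0.0673) theta=-334/495 (≈-0.6747)
z_focus = -x_out/theta_out = -(20/297)/(-334/495) = 50/501 ≈ 0.0998
Rounded to 4 decimal places: z = 0.0998

Answer: 0.0998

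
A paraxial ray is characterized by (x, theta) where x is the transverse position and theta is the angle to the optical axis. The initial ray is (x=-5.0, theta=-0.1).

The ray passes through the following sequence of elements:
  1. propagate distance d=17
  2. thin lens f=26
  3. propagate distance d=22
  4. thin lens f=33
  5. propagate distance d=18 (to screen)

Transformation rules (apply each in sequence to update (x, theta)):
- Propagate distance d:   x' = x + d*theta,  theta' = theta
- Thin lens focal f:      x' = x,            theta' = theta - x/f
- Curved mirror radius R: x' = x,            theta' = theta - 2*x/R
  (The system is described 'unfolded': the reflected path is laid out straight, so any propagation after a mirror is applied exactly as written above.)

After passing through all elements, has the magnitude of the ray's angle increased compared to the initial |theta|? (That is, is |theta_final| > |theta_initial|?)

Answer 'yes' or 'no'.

Answer: yes

Derivation:
Initial: x=-5.0000 theta=-0.1000
After 1 (propagate distance d=17): x=-6.7000 theta=-0.1000
After 2 (thin lens f=26): x=-6.7000 theta=41/260 (≈0.1577)
After 3 (propagate distance d=22): x=-42/13 (≈-3.2308) theta=41/260 (≈0.1577)
After 4 (thin lens f=33): x=-42/13 (≈-3.2308) theta=731/2860 (≈0.2556)
After 5 (propagate distance d=18 (to screen)): x=1959/1430 (≈1.3699) theta=731/2860 (≈0.2556)
|theta_initial|=0.1000 |theta_final|=731/2860 (≈0.2556) -> increased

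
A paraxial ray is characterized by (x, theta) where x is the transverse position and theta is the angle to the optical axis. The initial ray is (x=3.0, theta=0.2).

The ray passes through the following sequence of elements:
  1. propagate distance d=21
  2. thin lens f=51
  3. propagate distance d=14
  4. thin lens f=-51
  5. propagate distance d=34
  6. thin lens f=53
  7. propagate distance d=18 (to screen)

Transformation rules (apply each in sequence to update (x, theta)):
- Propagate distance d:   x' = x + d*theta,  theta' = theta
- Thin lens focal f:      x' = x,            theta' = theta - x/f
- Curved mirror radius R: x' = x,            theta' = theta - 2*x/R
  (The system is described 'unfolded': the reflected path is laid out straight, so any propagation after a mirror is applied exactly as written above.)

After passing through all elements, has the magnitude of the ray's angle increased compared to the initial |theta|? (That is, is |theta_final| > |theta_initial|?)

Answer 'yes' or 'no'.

Initial: x=3.0000 theta=0.2000
After 1 (propagate distance d=21): x=7.2000 theta=0.2000
After 2 (thin lens f=51): x=7.2000 theta=1/17 (≈0.0588)
After 3 (propagate distance d=14): x=682/85 (≈8.0235) theta=1/17 (≈0.0588)
After 4 (thin lens f=-51): x=682/85 (≈8.0235) theta=937/4335 (≈0.2161)
After 5 (propagate distance d=34): x=784/51 (≈15.3725) theta=937/4335 (≈0.2161)
After 6 (thin lens f=53): x=784/51 (≈15.3725) theta=-16979/229755 (≈-0.0739)
After 7 (propagate distance d=18 (to screen)): x=3226298/229755 (≈14.0423) theta=-16979/229755 (≈-0.0739)
|theta_initial|=0.2000 |theta_final|=16979/229755 (≈0.0739) -> not increased

Answer: no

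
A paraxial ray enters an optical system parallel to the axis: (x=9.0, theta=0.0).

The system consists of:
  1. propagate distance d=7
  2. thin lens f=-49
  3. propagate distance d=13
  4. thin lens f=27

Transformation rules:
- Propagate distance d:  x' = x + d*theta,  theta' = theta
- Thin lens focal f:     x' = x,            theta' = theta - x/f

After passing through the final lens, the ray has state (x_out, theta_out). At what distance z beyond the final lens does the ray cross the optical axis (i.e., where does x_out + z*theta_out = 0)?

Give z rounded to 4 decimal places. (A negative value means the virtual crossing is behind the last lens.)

Answer: 47.8286

Derivation:
Initial: x=9.0000 theta=0.0000
After 1 (propagate distance d=7): x=9.0000 theta=0.0000
After 2 (thin lens f=-49): x=9.0000 theta=9/49 (≈0.1837)
After 3 (propagate distance d=13): x=558/49 (≈11.3878) theta=9/49 (≈0.1837)
After 4 (thin lens f=27): x=558/49 (≈11.3878) theta=-5/21 (≈-0.2381)
z_focus = -x_out/theta_out = -(558/49)/(-5/21) = 1674/35 ≈ 47.8286
Rounded to 4 decimal places: z = 47.8286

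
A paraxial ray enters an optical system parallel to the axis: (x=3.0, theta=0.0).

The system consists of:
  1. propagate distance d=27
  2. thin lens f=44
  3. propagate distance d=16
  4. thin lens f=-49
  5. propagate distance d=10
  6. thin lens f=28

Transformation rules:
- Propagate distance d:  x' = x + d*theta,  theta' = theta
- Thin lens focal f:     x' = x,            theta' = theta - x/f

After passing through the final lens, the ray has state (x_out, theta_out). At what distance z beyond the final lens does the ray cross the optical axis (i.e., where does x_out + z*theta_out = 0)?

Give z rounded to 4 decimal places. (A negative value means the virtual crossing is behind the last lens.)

Initial: x=3.0000 theta=0.0000
After 1 (propagate distance d=27): x=3.0000 theta=0.0000
After 2 (thin lens f=44): x=3.0000 theta=-3/44 (≈-0.0682)
After 3 (propagate distance d=16): x=21/11 (≈1.9091) theta=-3/44 (≈-0.0682)
After 4 (thin lens f=-49): x=21/11 (≈1.9091) theta=-9/308 (≈-0.0292)
After 5 (propagate distance d=10): x=249/154 (≈1.6169) theta=-9/308 (≈-0.0292)
After 6 (thin lens f=28): x=249/154 (≈1.6169) theta=-375/4312 (≈-0.0870)
z_focus = -x_out/theta_out = -(249/154)/(-375/4312) = 18.5920
Rounded to 4 decimal places: z = 18.5920

Answer: 18.5920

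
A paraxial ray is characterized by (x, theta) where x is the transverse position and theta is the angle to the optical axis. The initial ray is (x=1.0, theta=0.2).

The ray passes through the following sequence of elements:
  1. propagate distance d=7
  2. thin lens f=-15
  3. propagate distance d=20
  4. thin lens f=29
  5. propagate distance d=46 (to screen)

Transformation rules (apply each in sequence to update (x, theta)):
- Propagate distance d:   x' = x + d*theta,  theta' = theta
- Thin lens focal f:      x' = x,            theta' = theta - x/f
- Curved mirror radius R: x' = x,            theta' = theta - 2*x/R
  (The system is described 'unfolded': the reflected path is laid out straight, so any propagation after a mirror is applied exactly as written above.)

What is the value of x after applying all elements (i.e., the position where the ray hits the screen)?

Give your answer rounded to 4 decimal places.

Initial: x=1.0000 theta=0.2000
After 1 (propagate distance d=7): x=2.4000 theta=0.2000
After 2 (thin lens f=-15): x=2.4000 theta=0.3600
After 3 (propagate distance d=20): x=9.6000 theta=0.3600
After 4 (thin lens f=29): x=9.6000 theta=21/725 (≈0.0290)
After 5 (propagate distance d=46 (to screen)): x=7926/725 (≈10.9324) theta=21/725 (≈0.0290)
Rounded to 4 decimal places: x = 10.9324

Answer: 10.9324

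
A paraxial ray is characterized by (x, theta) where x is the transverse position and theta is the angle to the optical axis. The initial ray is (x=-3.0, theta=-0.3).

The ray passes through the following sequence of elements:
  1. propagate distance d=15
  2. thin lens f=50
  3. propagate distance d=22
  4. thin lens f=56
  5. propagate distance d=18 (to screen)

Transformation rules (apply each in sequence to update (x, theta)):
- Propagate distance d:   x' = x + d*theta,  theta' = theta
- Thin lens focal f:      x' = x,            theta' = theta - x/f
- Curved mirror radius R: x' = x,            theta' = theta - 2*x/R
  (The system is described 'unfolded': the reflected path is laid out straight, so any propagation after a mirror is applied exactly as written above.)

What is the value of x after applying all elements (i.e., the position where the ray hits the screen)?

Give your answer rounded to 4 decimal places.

Answer: -10.0286

Derivation:
Initial: x=-3.0000 theta=-0.3000
After 1 (propagate distance d=15): x=-7.5000 theta=-0.3000
After 2 (thin lens f=50): x=-7.5000 theta=-0.1500
After 3 (propagate distance d=22): x=-10.8000 theta=-0.1500
After 4 (thin lens f=56): x=-10.8000 theta=3/70 (≈0.0429)
After 5 (propagate distance d=18 (to screen)): x=-351/35 (≈-10.0286) theta=3/70 (≈0.0429)
Rounded to 4 decimal places: x = -10.0286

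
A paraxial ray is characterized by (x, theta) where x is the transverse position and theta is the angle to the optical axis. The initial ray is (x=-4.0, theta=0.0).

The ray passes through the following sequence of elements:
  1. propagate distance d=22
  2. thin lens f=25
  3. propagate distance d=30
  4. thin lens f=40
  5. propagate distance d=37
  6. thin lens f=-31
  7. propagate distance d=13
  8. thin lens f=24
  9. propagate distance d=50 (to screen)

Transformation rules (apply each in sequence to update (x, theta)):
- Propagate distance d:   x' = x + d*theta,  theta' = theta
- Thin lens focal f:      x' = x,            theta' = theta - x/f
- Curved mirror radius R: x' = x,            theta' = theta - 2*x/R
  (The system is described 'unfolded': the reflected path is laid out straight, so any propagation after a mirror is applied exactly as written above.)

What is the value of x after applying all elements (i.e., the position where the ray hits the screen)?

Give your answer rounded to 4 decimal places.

Answer: 5.4784

Derivation:
Initial: x=-4.0000 theta=0.0000
After 1 (propagate distance d=22): x=-4.0000 theta=0.0000
After 2 (thin lens f=25): x=-4.0000 theta=0.1600
After 3 (propagate distance d=30): x=0.8000 theta=0.1600
After 4 (thin lens f=40): x=0.8000 theta=0.1400
After 5 (propagate distance d=37): x=5.9800 theta=0.1400
After 6 (thin lens f=-31): x=5.9800 theta=258/775 (≈0.3329)
After 7 (propagate distance d=13): x=15977/1550 (≈10.3077) theta=258/775 (≈0.3329)
After 8 (thin lens f=24): x=15977/1550 (≈10.3077) theta=-3593/37200 (≈-0.0966)
After 9 (propagate distance d=50 (to screen)): x=101899/18600 (≈5.4784) theta=-3593/37200 (≈-0.0966)
Rounded to 4 decimal places: x = 5.4784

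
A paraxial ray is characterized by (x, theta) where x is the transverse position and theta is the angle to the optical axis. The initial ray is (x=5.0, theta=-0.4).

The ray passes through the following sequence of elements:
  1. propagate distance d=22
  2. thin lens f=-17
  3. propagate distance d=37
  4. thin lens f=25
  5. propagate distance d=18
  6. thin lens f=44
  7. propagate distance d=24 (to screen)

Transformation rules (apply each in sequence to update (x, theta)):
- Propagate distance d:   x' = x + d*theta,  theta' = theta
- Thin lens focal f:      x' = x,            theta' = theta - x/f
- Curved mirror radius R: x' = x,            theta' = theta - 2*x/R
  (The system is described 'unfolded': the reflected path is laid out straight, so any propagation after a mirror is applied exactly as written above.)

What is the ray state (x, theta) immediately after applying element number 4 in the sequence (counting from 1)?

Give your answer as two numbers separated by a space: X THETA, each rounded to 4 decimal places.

Answer: -26.8706 0.4513

Derivation:
Initial: x=5.0000 theta=-0.4000
After 1 (propagate distance d=22): x=-3.8000 theta=-0.4000
After 2 (thin lens f=-17): x=-3.8000 theta=-53/85 (≈-0.6235)
After 3 (propagate distance d=37): x=-2284/85 (≈-26.8706) theta=-53/85 (≈-0.6235)
After 4 (thin lens f=25): x=-2284/85 (≈-26.8706) theta=959/2125 (≈0.4513)
Rounded to 4 decimal places: x = -26.8706, theta = 0.4513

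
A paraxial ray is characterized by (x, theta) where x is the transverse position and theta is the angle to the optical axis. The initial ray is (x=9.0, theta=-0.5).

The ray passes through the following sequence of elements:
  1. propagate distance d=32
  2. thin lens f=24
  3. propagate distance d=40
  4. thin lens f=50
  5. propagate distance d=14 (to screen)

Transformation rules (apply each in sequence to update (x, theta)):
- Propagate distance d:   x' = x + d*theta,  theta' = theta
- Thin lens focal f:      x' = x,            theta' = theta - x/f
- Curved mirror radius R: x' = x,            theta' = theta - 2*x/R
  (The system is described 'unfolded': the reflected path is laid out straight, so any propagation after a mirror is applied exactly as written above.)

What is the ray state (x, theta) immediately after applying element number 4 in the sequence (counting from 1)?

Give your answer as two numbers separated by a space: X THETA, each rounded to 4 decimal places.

Initial: x=9.0000 theta=-0.5000
After 1 (propagate distance d=32): x=-7.0000 theta=-0.5000
After 2 (thin lens f=24): x=-7.0000 theta=-5/24 (≈-0.2083)
After 3 (propagate distance d=40): x=-46/3 (≈-15.3333) theta=-5/24 (≈-0.2083)
After 4 (thin lens f=50): x=-46/3 (≈-15.3333) theta=59/600 (≈0.0983)
Rounded to 4 decimal places: x = -15.3333, theta = 0.0983

Answer: -15.3333 0.0983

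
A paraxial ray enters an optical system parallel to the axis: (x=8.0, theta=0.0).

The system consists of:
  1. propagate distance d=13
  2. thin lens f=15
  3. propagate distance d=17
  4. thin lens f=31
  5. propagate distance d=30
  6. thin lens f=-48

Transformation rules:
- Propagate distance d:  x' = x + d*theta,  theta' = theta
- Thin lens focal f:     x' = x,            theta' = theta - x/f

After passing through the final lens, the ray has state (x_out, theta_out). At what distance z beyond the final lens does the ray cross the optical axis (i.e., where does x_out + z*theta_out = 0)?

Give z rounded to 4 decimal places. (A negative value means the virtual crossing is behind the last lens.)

Answer: -19.2496

Derivation:
Initial: x=8.0000 theta=0.0000
After 1 (propagate distance d=13): x=8.0000 theta=0.0000
After 2 (thin lens f=15): x=8.0000 theta=-8/15 (≈-0.5333)
After 3 (propagate distance d=17): x=-16/15 (≈-1.0667) theta=-8/15 (≈-0.5333)
After 4 (thin lens f=31): x=-16/15 (≈-1.0667) theta=-232/465 (≈-0.4989)
After 5 (propagate distance d=30): x=-7456/465 (≈-16.0344) theta=-232/465 (≈-0.4989)
After 6 (thin lens f=-48): x=-7456/465 (≈-16.0344) theta=-1162/1395 (≈-0.8330)
z_focus = -x_out/theta_out = -(-7456/465)/(-1162/1395) = -11184/581 ≈ -19.2496
Rounded to 4 decimal places: z = -19.2496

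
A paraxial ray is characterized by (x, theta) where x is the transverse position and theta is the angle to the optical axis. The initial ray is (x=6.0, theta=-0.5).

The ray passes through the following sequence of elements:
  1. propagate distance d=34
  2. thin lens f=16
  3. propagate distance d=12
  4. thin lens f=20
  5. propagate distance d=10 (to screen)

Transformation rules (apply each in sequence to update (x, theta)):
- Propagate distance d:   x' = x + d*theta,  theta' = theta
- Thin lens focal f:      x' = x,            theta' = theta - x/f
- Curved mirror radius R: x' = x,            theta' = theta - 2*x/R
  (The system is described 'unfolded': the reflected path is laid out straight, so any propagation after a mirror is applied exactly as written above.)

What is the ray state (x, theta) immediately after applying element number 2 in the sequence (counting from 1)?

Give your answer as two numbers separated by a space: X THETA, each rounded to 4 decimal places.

Answer: -11.0000 0.1875

Derivation:
Initial: x=6.0000 theta=-0.5000
After 1 (propagate distance d=34): x=-11.0000 theta=-0.5000
After 2 (thin lens f=16): x=-11.0000 theta=0.1875
Rounded to 4 decimal places: x = -11.0000, theta = 0.1875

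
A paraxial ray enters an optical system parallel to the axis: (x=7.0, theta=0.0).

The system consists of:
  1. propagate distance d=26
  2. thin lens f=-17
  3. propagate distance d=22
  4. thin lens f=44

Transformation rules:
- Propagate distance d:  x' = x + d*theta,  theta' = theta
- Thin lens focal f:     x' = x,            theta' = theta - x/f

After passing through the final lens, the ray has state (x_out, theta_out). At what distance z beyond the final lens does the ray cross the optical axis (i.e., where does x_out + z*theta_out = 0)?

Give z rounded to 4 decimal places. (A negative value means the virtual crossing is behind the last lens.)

Answer: -343.2000

Derivation:
Initial: x=7.0000 theta=0.0000
After 1 (propagate distance d=26): x=7.0000 theta=0.0000
After 2 (thin lens f=-17): x=7.0000 theta=7/17 (≈0.4118)
After 3 (propagate distance d=22): x=273/17 (≈16.0588) theta=7/17 (≈0.4118)
After 4 (thin lens f=44): x=273/17 (≈16.0588) theta=35/748 (≈0.0468)
z_focus = -x_out/theta_out = -(273/17)/(35/748) = -343.2000
Rounded to 4 decimal places: z = -343.2000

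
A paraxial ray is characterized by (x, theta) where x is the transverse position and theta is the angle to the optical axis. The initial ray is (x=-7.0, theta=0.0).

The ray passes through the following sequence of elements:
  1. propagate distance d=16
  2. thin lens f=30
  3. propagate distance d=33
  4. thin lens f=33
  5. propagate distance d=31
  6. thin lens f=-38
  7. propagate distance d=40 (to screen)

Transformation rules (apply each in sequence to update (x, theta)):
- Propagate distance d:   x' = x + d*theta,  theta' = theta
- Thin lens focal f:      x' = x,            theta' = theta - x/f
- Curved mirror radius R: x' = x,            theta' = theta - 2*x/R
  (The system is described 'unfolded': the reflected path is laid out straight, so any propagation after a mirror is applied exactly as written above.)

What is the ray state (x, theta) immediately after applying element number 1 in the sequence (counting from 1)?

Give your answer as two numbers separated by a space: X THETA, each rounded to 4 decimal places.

Answer: -7.0000 0.0000

Derivation:
Initial: x=-7.0000 theta=0.0000
After 1 (propagate distance d=16): x=-7.0000 theta=0.0000
Rounded to 4 decimal places: x = -7.0000, theta = 0.0000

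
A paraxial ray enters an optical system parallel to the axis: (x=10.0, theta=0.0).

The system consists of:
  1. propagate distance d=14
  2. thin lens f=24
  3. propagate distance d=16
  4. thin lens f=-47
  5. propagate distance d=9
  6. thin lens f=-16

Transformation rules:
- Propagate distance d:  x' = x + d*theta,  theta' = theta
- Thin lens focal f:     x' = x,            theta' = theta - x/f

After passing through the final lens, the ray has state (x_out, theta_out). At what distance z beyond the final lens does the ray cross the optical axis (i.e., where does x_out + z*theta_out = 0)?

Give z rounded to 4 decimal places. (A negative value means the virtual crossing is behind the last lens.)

Initial: x=10.0000 theta=0.0000
After 1 (propagate distance d=14): x=10.0000 theta=0.0000
After 2 (thin lens f=24): x=10.0000 theta=-5/12 (≈-0.4167)
After 3 (propagate distance d=16): x=10/3 (≈3.3333) theta=-5/12 (≈-0.4167)
After 4 (thin lens f=-47): x=10/3 (≈3.3333) theta=-65/188 (≈-0.3457)
After 5 (propagate distance d=9): x=125/564 (≈0.2216) theta=-65/188 (≈-0.3457)
After 6 (thin lens f=-16): x=125/564 (≈0.2216) theta=-2995/9024 (≈-0.3319)
z_focus = -x_out/theta_out = -(125/564)/(-2995/9024) = 400/599 ≈ 0.6678
Rounded to 4 decimal places: z = 0.6678

Answer: 0.6678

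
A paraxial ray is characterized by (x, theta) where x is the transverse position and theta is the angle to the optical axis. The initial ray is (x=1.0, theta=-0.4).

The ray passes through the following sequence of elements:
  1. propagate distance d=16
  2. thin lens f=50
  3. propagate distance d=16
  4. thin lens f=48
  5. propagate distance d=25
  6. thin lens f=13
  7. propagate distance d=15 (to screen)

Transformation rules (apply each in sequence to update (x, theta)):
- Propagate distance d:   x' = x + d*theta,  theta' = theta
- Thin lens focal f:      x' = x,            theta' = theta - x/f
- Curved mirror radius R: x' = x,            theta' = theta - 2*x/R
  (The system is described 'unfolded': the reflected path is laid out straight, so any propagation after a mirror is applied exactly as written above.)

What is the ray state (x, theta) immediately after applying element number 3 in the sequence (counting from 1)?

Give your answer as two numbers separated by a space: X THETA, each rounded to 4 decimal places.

Initial: x=1.0000 theta=-0.4000
After 1 (propagate distance d=16): x=-5.4000 theta=-0.4000
After 2 (thin lens f=50): x=-5.4000 theta=-0.2920
After 3 (propagate distance d=16): x=-10.0720 theta=-0.2920
Rounded to 4 decimal places: x = -10.0720, theta = -0.2920

Answer: -10.0720 -0.2920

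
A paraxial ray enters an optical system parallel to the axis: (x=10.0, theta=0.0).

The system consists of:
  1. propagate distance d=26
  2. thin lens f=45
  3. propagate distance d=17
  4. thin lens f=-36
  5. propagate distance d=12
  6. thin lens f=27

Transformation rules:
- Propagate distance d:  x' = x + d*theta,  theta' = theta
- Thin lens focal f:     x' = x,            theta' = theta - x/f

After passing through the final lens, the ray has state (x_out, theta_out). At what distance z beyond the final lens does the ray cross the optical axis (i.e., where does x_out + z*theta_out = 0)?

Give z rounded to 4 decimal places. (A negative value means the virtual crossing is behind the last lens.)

Answer: 21.8298

Derivation:
Initial: x=10.0000 theta=0.0000
After 1 (propagate distance d=26): x=10.0000 theta=0.0000
After 2 (thin lens f=45): x=10.0000 theta=-2/9 (≈-0.2222)
After 3 (propagate distance d=17): x=56/9 (≈6.2222) theta=-2/9 (≈-0.2222)
After 4 (thin lens f=-36): x=56/9 (≈6.2222) theta=-4/81 (≈-0.0494)
After 5 (propagate distance d=12): x=152/27 (≈5.6296) theta=-4/81 (≈-0.0494)
After 6 (thin lens f=27): x=152/27 (≈5.6296) theta=-188/729 (≈-0.2579)
z_focus = -x_out/theta_out = -(152/27)/(-188/729) = 1026/47 ≈ 21.8298
Rounded to 4 decimal places: z = 21.8298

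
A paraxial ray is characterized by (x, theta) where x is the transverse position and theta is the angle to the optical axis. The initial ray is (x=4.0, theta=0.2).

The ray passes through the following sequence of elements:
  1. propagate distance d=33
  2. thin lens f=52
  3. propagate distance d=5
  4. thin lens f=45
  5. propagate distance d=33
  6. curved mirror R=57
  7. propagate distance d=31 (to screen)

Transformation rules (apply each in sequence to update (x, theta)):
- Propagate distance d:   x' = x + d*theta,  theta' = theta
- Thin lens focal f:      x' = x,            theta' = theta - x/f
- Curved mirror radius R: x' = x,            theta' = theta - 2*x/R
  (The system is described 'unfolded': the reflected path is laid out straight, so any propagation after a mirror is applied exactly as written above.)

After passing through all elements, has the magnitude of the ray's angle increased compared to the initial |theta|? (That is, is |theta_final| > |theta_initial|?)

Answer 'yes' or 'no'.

Answer: yes

Derivation:
Initial: x=4.0000 theta=0.2000
After 1 (propagate distance d=33): x=10.6000 theta=0.2000
After 2 (thin lens f=52): x=10.6000 theta=-1/260 (≈-0.0038)
After 3 (propagate distance d=5): x=2751/260 (≈10.5808) theta=-1/260 (≈-0.0038)
After 4 (thin lens f=45): x=2751/260 (≈10.5808) theta=-233/975 (≈-0.2390)
After 5 (propagate distance d=33): x=3503/1300 (≈2.6946) theta=-233/975 (≈-0.2390)
After 6 (curved mirror R=57): x=3503/1300 (≈2.6946) theta=-4119/12350 (≈-0.3335)
After 7 (propagate distance d=31 (to screen)): x=-188821/24700 (≈-7.6446) theta=-4119/12350 (≈-0.3335)
|theta_initial|=0.2000 |theta_final|=4119/12350 (≈0.3335) -> increased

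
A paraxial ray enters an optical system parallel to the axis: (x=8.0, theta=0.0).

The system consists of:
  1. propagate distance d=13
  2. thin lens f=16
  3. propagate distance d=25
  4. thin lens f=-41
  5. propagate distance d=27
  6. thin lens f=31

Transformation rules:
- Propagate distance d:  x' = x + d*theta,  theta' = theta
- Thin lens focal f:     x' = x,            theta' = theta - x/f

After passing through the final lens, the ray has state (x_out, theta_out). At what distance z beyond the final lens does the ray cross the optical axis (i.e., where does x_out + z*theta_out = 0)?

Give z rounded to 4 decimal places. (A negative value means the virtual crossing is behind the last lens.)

Answer: 315.3195

Derivation:
Initial: x=8.0000 theta=0.0000
After 1 (propagate distance d=13): x=8.0000 theta=0.0000
After 2 (thin lens f=16): x=8.0000 theta=-0.5000
After 3 (propagate distance d=25): x=-4.5000 theta=-0.5000
After 4 (thin lens f=-41): x=-4.5000 theta=-25/41 (≈-0.6098)
After 5 (propagate distance d=27): x=-1719/82 (≈-20.9634) theta=-25/41 (≈-0.6098)
After 6 (thin lens f=31): x=-1719/82 (≈-20.9634) theta=169/2542 (≈0.0665)
z_focus = -x_out/theta_out = -(-1719/82)/(169/2542) = 53289/169 ≈ 315.3195
Rounded to 4 decimal places: z = 315.3195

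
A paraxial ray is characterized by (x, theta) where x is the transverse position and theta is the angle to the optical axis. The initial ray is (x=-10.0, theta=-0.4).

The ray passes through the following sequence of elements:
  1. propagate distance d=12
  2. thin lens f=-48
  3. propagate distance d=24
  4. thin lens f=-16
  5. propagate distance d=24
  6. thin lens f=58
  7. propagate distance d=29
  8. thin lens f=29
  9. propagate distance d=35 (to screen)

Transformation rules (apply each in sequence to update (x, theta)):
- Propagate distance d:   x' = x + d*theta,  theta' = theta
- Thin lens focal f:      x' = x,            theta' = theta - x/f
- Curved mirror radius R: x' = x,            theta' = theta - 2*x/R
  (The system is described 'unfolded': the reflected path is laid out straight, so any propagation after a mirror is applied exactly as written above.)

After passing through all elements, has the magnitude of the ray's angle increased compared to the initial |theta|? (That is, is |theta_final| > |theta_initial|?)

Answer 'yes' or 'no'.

Initial: x=-10.0000 theta=-0.4000
After 1 (propagate distance d=12): x=-14.8000 theta=-0.4000
After 2 (thin lens f=-48): x=-14.8000 theta=-17/24 (≈-0.7083)
After 3 (propagate distance d=24): x=-31.8000 theta=-17/24 (≈-0.7083)
After 4 (thin lens f=-16): x=-31.8000 theta=-647/240 (≈-2.6958)
After 5 (propagate distance d=24): x=-96.5000 theta=-647/240 (≈-2.6958)
After 6 (thin lens f=58): x=-96.5000 theta=-7183/6960 (≈-1.0320)
After 7 (propagate distance d=29): x=-30343/240 (≈-126.4292) theta=-7183/6960 (≈-1.0320)
After 8 (thin lens f=29): x=-30343/240 (≈-126.4292) theta=193/58 (≈3.3276)
After 9 (propagate distance d=35 (to screen)): x=-69347/6960 (≈-9.9636) theta=193/58 (≈3.3276)
|theta_initial|=0.4000 |theta_final|=193/58 (≈3.3276) -> increased

Answer: yes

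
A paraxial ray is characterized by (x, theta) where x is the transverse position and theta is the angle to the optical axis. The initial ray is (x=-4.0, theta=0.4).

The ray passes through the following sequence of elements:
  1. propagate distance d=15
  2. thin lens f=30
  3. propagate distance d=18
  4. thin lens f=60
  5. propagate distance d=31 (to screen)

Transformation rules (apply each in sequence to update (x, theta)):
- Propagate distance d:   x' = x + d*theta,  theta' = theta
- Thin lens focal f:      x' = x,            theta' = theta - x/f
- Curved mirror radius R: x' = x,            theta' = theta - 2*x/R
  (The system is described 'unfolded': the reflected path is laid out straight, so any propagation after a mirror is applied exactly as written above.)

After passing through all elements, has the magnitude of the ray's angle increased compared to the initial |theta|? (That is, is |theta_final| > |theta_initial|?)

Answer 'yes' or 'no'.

Initial: x=-4.0000 theta=0.4000
After 1 (propagate distance d=15): x=2.0000 theta=0.4000
After 2 (thin lens f=30): x=2.0000 theta=1/3 (≈0.3333)
After 3 (propagate distance d=18): x=8.0000 theta=1/3 (≈0.3333)
After 4 (thin lens f=60): x=8.0000 theta=0.2000
After 5 (propagate distance d=31 (to screen)): x=14.2000 theta=0.2000
|theta_initial|=0.4000 |theta_final|=0.2000 -> not increased

Answer: no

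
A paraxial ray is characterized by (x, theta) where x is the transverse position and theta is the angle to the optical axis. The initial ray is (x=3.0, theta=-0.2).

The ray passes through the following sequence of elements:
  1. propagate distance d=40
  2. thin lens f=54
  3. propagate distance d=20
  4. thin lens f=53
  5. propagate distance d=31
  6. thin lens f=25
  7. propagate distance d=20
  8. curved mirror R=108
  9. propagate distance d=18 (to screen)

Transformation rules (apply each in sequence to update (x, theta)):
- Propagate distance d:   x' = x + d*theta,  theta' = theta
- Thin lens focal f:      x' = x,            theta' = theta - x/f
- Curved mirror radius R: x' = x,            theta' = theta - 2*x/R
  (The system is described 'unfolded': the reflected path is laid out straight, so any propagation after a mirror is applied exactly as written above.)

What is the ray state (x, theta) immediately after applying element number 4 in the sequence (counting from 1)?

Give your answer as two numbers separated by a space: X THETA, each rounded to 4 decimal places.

Initial: x=3.0000 theta=-0.2000
After 1 (propagate distance d=40): x=-5.0000 theta=-0.2000
After 2 (thin lens f=54): x=-5.0000 theta=-29/270 (≈-0.1074)
After 3 (propagate distance d=20): x=-193/27 (≈-7.1481) theta=-29/270 (≈-0.1074)
After 4 (thin lens f=53): x=-193/27 (≈-7.1481) theta=131/4770 (≈0.0275)
Rounded to 4 decimal places: x = -7.1481, theta = 0.0275

Answer: -7.1481 0.0275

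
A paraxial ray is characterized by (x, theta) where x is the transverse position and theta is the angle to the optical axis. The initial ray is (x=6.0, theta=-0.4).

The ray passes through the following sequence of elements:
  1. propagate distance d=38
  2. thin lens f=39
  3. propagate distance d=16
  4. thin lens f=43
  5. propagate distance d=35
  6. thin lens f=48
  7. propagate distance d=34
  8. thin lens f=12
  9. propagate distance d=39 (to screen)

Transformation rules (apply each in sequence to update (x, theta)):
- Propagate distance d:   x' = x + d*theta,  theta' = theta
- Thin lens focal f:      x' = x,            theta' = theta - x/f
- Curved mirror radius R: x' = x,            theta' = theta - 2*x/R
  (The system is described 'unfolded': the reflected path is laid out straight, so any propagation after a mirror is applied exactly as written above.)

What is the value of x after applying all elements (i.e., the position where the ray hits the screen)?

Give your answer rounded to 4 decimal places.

Initial: x=6.0000 theta=-0.4000
After 1 (propagate distance d=38): x=-9.2000 theta=-0.4000
After 2 (thin lens f=39): x=-9.2000 theta=-32/195 (≈-0.1641)
After 3 (propagate distance d=16): x=-2306/195 (≈-11.8256) theta=-32/195 (≈-0.1641)
After 4 (thin lens f=43): x=-2306/195 (≈-11.8256) theta=62/559 (≈0.1109)
After 5 (propagate distance d=35): x=-66608/8385 (≈-7.9437) theta=62/559 (≈0.1109)
After 6 (thin lens f=48): x=-66608/8385 (≈-7.9437) theta=6953/25155 (≈0.2764)
After 7 (propagate distance d=34): x=36578/25155 (≈1.4541) theta=6953/25155 (≈0.2764)
After 8 (thin lens f=12): x=36578/25155 (≈1.4541) theta=23429/150930 (≈0.1552)
After 9 (propagate distance d=39 (to screen)): x=125911/16770 (≈7.5081) theta=23429/150930 (≈0.1552)
Rounded to 4 decimal places: x = 7.5081

Answer: 7.5081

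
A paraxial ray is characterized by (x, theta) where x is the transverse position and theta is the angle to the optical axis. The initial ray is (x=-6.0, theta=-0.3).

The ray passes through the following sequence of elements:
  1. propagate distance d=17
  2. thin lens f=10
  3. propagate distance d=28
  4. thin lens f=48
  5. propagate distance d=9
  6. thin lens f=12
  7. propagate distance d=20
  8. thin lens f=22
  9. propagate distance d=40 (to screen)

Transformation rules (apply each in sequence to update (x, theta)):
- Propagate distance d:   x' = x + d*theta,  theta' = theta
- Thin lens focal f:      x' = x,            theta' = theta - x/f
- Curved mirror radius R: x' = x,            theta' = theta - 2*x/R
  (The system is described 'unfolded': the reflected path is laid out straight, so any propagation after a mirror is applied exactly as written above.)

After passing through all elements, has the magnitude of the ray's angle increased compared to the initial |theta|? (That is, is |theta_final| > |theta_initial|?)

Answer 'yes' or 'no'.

Initial: x=-6.0000 theta=-0.3000
After 1 (propagate distance d=17): x=-11.1000 theta=-0.3000
After 2 (thin lens f=10): x=-11.1000 theta=0.8100
After 3 (propagate distance d=28): x=11.5800 theta=0.8100
After 4 (thin lens f=48): x=11.5800 theta=91/160 (≈0.5688)
After 5 (propagate distance d=9): x=13359/800 (≈16.6988) theta=91/160 (≈0.5688)
After 6 (thin lens f=12): x=13359/800 (≈16.6988) theta=-2633/3200 (≈-0.8228)
After 7 (propagate distance d=20): x=0.2425 theta=-2633/3200 (≈-0.8228)
After 8 (thin lens f=22): x=0.2425 theta=-29351/35200 (≈-0.8338)
After 9 (propagate distance d=40 (to screen)): x=-18211/550 (≈-33.1109) theta=-29351/35200 (≈-0.8338)
|theta_initial|=0.3000 |theta_final|=29351/35200 (≈0.8338) -> increased

Answer: yes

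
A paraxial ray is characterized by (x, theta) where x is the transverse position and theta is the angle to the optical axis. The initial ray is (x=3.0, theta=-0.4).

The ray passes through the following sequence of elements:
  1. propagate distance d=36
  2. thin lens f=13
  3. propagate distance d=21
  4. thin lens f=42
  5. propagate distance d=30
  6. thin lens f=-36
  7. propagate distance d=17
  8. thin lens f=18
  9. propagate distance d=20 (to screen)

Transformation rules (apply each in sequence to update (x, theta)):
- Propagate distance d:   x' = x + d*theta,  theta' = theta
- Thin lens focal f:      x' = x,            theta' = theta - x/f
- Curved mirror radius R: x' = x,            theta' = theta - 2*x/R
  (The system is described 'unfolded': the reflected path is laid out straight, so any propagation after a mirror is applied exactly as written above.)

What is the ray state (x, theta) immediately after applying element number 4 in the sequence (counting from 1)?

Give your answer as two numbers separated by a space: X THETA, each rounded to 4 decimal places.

Initial: x=3.0000 theta=-0.4000
After 1 (propagate distance d=36): x=-11.4000 theta=-0.4000
After 2 (thin lens f=13): x=-11.4000 theta=31/65 (≈0.4769)
After 3 (propagate distance d=21): x=-18/13 (≈-1.3846) theta=31/65 (≈0.4769)
After 4 (thin lens f=42): x=-18/13 (≈-1.3846) theta=232/455 (≈0.5099)
Rounded to 4 decimal places: x = -1.3846, theta = 0.5099

Answer: -1.3846 0.5099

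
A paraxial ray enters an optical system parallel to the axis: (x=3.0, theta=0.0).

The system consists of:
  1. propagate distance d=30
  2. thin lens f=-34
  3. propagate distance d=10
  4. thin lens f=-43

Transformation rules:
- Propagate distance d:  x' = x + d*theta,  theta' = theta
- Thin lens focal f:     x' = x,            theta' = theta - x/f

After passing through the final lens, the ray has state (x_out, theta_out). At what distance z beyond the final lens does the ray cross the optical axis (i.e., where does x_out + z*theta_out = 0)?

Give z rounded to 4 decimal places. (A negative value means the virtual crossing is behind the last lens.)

Initial: x=3.0000 theta=0.0000
After 1 (propagate distance d=30): x=3.0000 theta=0.0000
After 2 (thin lens f=-34): x=3.0000 theta=3/34 (≈0.0882)
After 3 (propagate distance d=10): x=66/17 (≈3.8824) theta=3/34 (≈0.0882)
After 4 (thin lens f=-43): x=66/17 (≈3.8824) theta=261/1462 (≈0.1785)
z_focus = -x_out/theta_out = -(66/17)/(261/1462) = -1892/87 ≈ -21.7471
Rounded to 4 decimal places: z = -21.7471

Answer: -21.7471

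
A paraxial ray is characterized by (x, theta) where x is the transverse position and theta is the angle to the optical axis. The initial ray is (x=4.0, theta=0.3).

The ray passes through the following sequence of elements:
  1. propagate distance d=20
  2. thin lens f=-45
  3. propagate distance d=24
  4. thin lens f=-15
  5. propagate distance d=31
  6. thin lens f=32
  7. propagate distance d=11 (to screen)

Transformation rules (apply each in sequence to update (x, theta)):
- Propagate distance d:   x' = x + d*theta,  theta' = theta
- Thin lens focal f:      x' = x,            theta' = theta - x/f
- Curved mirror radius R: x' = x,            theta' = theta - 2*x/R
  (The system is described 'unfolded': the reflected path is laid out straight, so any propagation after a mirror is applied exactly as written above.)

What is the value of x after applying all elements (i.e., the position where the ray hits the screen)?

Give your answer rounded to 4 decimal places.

Initial: x=4.0000 theta=0.3000
After 1 (propagate distance d=20): x=10.0000 theta=0.3000
After 2 (thin lens f=-45): x=10.0000 theta=47/90 (≈0.5222)
After 3 (propagate distance d=24): x=338/15 (≈22.5333) theta=47/90 (≈0.5222)
After 4 (thin lens f=-15): x=338/15 (≈22.5333) theta=911/450 (≈2.0244)
After 5 (propagate distance d=31): x=38381/450 (≈85.2911) theta=911/450 (≈2.0244)
After 6 (thin lens f=32): x=38381/450 (≈85.2911) theta=-9229/14400 (≈-0.6409)
After 7 (propagate distance d=11 (to screen)): x=1126673/14400 (≈78.2412) theta=-9229/14400 (≈-0.6409)
Rounded to 4 decimal places: x = 78.2412

Answer: 78.2412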